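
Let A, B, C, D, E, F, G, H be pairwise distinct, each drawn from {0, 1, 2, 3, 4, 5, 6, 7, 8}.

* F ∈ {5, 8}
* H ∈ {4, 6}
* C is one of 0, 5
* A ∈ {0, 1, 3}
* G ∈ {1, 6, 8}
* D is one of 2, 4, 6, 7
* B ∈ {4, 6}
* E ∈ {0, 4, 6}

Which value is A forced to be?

The 2 variables B and H are confined to {4, 6}, which locks those values in; drop them from D, E, G.
E must be 0 (only option left). So A, C can't be 0.
C must be 5 (only option left). So F can't be 5.
F's domain is down to {8}, so F = 8. So G can't be 8.
G must be 1 (only option left). Strike 1 from A.
So A = 3.

3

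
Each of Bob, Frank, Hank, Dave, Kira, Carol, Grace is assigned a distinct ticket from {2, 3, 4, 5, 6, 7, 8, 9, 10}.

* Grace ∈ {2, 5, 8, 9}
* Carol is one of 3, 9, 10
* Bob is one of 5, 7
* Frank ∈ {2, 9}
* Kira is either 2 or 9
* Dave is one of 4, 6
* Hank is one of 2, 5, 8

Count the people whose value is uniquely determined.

1

Frank and Kira share exactly the 2 values {2, 9}; by pigeonhole those values go to them, so strike 2, 9 from Hank, Carol, Grace.
The 2 variables Hank and Grace are confined to {5, 8}, which locks those values in; drop them from Bob.
Bob must be 7 (only option left).
Determined: Bob=7. The other people each still have more than one consistent value. That makes 1.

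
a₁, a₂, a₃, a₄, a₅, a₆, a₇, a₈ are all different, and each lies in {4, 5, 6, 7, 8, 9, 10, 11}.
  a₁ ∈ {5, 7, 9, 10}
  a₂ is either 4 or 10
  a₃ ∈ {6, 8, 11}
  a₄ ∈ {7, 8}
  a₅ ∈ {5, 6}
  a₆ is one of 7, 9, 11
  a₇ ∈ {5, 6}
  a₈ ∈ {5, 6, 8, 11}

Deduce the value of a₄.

7

Among the 8 variables, 4 fits only a₂ (and all 8 values in {4, 5, 6, 7, 8, 9, 10, 11} must be used), so a₂ = 4.
The 7 still-open variables together cover exactly {5, 6, 7, 8, 9, 10, 11} — 7 values for 7 variables — and 10 appears only in a₁'s list, so a₁ = 10.
The 6 still-open variables draw from only 6 values {5, 6, 7, 8, 9, 11}, so each is used; only a₆ can be 9, hence a₆ = 9.
The 5 still-open variables together cover exactly {5, 6, 7, 8, 11} — 5 values for 5 variables — and 7 appears only in a₄'s list, so a₄ = 7.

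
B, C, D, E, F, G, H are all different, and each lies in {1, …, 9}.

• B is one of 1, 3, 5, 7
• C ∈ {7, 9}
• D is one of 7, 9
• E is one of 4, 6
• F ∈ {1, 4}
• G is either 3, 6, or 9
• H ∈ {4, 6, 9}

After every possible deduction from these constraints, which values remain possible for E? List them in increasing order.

4, 6

The 7 variables together cover exactly {1, 3, 4, 5, 6, 7, 9} — 7 values for 7 variables — and 5 appears only in B's list, so B = 5.
Among the 6 still-open variables, 1 fits only F (and all 6 values in {1, 3, 4, 6, 7, 9} must be used), so F = 1.
The 5 still-open variables draw from only 5 values {3, 4, 6, 7, 9}, so each is used; only G can be 3, hence G = 3.
C and D share exactly the 2 values {7, 9}; by pigeonhole those values go to them, so strike 7, 9 from H.
No further eliminations apply; E can still be any of 4, 6.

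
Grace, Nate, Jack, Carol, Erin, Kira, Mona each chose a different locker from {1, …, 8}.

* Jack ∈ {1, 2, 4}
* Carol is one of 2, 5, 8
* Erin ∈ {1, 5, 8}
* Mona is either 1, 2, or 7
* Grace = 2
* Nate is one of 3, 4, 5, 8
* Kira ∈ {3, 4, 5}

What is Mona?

7

Grace must be 2 (only option left). So Jack, Carol, Mona can't be 2.
The 6 still-open variables draw from only 6 values {1, 3, 4, 5, 7, 8}, so each is used; only Mona can be 7, hence Mona = 7.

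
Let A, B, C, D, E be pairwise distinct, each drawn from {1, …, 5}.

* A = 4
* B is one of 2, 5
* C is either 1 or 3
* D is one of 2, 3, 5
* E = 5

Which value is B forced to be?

2

A must be 4 (only option left).
That leaves E = 5. Strike 5 from B, D.
So B = 2.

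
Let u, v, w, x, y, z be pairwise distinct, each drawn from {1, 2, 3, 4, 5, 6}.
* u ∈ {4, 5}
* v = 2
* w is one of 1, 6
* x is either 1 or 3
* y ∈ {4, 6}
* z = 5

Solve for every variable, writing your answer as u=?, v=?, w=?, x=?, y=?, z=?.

v must be 2 (only option left).
That leaves z = 5. So u can't be 5.
u's domain is down to {4}, so u = 4. Strike 4 from y.
y's domain is down to {6}, so y = 6. Eliminate 6 elsewhere: w.
w must be 1 (only option left). Strike 1 from x.
That leaves x = 3.

u=4, v=2, w=1, x=3, y=6, z=5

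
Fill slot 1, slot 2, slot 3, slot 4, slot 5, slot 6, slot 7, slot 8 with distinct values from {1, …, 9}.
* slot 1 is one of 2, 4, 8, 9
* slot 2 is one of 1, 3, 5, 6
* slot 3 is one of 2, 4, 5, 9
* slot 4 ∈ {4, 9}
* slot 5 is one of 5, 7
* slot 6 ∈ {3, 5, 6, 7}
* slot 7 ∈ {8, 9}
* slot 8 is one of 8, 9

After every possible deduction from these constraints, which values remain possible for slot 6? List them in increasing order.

The 2 variables slot 7 and slot 8 are confined to {8, 9}, which locks those values in; drop them from slot 1, slot 3, slot 4.
slot 4 has just one choice, so slot 4 = 4. So slot 1, slot 3 can't be 4.
slot 1's domain is down to {2}, so slot 1 = 2. Remove 2 from slot 3.
That leaves slot 3 = 5. Remove 5 from slot 2, slot 5, slot 6.
That leaves slot 5 = 7. So slot 6 can't be 7.
No further eliminations apply; slot 6 can still be any of 3, 6.

3, 6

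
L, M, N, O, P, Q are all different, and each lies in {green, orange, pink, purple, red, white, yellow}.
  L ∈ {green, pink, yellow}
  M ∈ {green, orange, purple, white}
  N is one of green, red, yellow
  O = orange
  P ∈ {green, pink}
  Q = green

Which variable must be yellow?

L

O's domain is down to {orange}, so O = orange. Eliminate orange elsewhere: M.
Q must be green (only option left). Eliminate green elsewhere: L, M, N, P.
P has just one choice, so P = pink. So L can't be pink.
So yellow goes to L.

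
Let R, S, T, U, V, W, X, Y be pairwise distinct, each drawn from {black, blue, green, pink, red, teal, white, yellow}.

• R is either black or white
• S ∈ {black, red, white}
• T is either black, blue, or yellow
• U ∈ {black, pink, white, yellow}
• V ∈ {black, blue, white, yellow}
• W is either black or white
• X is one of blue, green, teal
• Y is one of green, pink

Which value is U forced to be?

Among the 8 variables, red fits only S (and all 8 values in {black, blue, green, pink, red, teal, white, yellow} must be used), so S = red.
The 7 still-open variables draw from only 7 values {black, blue, green, pink, teal, white, yellow}, so each is used; only X can be teal, hence X = teal.
Among the 6 still-open variables, green fits only Y (and all 6 values in {black, blue, green, pink, white, yellow} must be used), so Y = green.
Among the 5 still-open variables, pink fits only U (and all 5 values in {black, blue, pink, white, yellow} must be used), so U = pink.

pink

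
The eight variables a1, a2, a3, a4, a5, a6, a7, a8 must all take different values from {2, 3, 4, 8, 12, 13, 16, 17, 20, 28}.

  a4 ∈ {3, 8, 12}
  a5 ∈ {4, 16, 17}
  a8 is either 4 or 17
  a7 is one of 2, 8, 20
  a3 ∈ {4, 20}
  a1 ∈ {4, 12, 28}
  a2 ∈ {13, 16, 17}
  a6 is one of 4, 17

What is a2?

13

The 2 variables a6 and a8 are confined to {4, 17}, which locks those values in; drop them from a1, a2, a3, a5.
That leaves a3 = 20. Eliminate 20 elsewhere: a7.
a5 must be 16 (only option left). Strike 16 from a2.
So a2 = 13.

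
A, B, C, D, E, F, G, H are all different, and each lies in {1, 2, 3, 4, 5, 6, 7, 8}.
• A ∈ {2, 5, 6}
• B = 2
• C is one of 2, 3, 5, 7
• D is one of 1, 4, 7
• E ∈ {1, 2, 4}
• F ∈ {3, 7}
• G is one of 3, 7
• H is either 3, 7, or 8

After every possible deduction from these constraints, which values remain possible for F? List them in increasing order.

B must be 2 (only option left). So A, C, E can't be 2.
The 7 still-open variables draw from only 7 values {1, 3, 4, 5, 6, 7, 8}, so each is used; only A can be 6, hence A = 6.
The 6 still-open variables draw from only 6 values {1, 3, 4, 5, 7, 8}, so each is used; only C can be 5, hence C = 5.
The 5 still-open variables draw from only 5 values {1, 3, 4, 7, 8}, so each is used; only H can be 8, hence H = 8.
F and G share exactly the 2 values {3, 7}; by pigeonhole those values go to them, so strike 3, 7 from D.
No further eliminations apply; F can still be any of 3, 7.

3, 7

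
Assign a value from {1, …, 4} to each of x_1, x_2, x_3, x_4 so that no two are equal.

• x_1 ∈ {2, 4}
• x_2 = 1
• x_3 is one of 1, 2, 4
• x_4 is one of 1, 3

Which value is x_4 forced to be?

x_2 has just one choice, so x_2 = 1. Eliminate 1 elsewhere: x_3, x_4.
So x_4 = 3.

3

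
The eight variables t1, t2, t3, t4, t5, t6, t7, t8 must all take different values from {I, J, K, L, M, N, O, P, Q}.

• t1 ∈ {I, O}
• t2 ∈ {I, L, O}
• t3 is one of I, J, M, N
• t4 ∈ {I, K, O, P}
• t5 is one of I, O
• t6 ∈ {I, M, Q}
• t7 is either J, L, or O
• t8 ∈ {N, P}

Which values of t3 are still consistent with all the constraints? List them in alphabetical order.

t1 and t5 between them cover only {I, O} — a naked pair. Remove those values from t2, t3, t4, t6, t7.
That leaves t2 = L. Strike L from t7.
t7's domain is down to {J}, so t7 = J. Strike J from t3.
No further eliminations apply; t3 can still be any of M, N.

M, N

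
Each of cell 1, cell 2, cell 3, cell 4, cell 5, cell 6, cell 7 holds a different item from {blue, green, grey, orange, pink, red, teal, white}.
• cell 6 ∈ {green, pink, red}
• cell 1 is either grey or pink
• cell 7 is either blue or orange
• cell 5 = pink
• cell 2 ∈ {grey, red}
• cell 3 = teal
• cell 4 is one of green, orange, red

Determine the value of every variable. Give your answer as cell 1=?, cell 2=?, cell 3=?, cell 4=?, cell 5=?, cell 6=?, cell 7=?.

cell 1=grey, cell 2=red, cell 3=teal, cell 4=orange, cell 5=pink, cell 6=green, cell 7=blue

cell 3 has just one choice, so cell 3 = teal.
cell 5's domain is down to {pink}, so cell 5 = pink. Eliminate pink elsewhere: cell 1, cell 6.
cell 1 has just one choice, so cell 1 = grey. Remove grey from cell 2.
cell 2 has just one choice, so cell 2 = red. So cell 4, cell 6 can't be red.
cell 6 must be green (only option left). Remove green from cell 4.
cell 4's domain is down to {orange}, so cell 4 = orange. Strike orange from cell 7.
cell 7 has just one choice, so cell 7 = blue.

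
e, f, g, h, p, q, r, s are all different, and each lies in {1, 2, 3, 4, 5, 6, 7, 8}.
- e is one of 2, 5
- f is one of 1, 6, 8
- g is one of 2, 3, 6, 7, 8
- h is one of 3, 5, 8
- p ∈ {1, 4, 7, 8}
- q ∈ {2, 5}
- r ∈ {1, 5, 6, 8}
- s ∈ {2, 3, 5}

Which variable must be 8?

The 8 variables draw from only 8 values {1, 2, 3, 4, 5, 6, 7, 8}, so each is used; only p can be 4, hence p = 4.
The 7 still-open variables together cover exactly {1, 2, 3, 5, 6, 7, 8} — 7 values for 7 variables — and 7 appears only in g's list, so g = 7.
e and q share exactly the 2 values {2, 5}; by pigeonhole those values go to them, so strike 2, 5 from h, r, s.
s must be 3 (only option left). Eliminate 3 elsewhere: h.
So 8 goes to h.

h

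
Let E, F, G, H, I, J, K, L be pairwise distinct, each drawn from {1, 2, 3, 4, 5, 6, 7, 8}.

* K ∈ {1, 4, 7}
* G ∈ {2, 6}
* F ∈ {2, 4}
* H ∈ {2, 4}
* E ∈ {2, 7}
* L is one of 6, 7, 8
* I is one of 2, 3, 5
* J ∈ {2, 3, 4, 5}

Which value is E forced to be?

7

The 8 variables together cover exactly {1, 2, 3, 4, 5, 6, 7, 8} — 8 values for 8 variables — and 1 appears only in K's list, so K = 1.
Among the 7 still-open variables, 8 fits only L (and all 7 values in {2, 3, 4, 5, 6, 7, 8} must be used), so L = 8.
Among the 6 still-open variables, 6 fits only G (and all 6 values in {2, 3, 4, 5, 6, 7} must be used), so G = 6.
The 5 still-open variables together cover exactly {2, 3, 4, 5, 7} — 5 values for 5 variables — and 7 appears only in E's list, so E = 7.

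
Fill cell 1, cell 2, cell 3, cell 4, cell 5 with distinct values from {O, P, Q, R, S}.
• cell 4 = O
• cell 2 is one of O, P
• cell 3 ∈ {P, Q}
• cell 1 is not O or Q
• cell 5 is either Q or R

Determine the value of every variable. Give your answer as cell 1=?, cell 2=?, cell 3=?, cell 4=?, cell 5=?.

cell 4 must be O (only option left). Eliminate O elsewhere: cell 2.
cell 2 must be P (only option left). Remove P from cell 1, cell 3.
cell 3's domain is down to {Q}, so cell 3 = Q. Eliminate Q elsewhere: cell 5.
That leaves cell 5 = R. Eliminate R elsewhere: cell 1.
That leaves cell 1 = S.

cell 1=S, cell 2=P, cell 3=Q, cell 4=O, cell 5=R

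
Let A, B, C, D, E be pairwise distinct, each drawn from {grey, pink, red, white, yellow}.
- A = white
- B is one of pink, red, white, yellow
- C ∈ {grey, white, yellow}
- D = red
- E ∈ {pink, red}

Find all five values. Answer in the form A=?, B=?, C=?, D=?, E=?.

A's domain is down to {white}, so A = white. Strike white from B, C.
D has just one choice, so D = red. Remove red from B, E.
E must be pink (only option left). Strike pink from B.
B's domain is down to {yellow}, so B = yellow. Eliminate yellow elsewhere: C.
C has just one choice, so C = grey.

A=white, B=yellow, C=grey, D=red, E=pink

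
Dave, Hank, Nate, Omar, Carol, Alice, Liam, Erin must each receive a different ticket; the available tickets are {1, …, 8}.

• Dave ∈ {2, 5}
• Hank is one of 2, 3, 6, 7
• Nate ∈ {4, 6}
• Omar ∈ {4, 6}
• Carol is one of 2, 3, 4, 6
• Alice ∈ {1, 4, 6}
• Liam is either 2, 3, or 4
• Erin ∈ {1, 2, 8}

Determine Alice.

The 8 variables draw from only 8 values {1, 2, 3, 4, 5, 6, 7, 8}, so each is used; only Dave can be 5, hence Dave = 5.
The 7 still-open variables together cover exactly {1, 2, 3, 4, 6, 7, 8} — 7 values for 7 variables — and 7 appears only in Hank's list, so Hank = 7.
Among the 6 still-open variables, 8 fits only Erin (and all 6 values in {1, 2, 3, 4, 6, 8} must be used), so Erin = 8.
The 5 still-open variables together cover exactly {1, 2, 3, 4, 6} — 5 values for 5 variables — and 1 appears only in Alice's list, so Alice = 1.

1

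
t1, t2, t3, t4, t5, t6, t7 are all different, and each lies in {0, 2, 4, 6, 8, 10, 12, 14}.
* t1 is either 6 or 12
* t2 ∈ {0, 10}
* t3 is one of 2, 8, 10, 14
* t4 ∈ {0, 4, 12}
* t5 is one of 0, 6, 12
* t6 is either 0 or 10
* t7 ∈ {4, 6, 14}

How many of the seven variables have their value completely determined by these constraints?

The 2 variables t2 and t6 are confined to {0, 10}, which locks those values in; drop them from t3, t4, t5.
The 2 variables t1 and t5 are confined to {6, 12}, which locks those values in; drop them from t4, t7.
That leaves t4 = 4. Strike 4 from t7.
t7 must be 14 (only option left). So t3 can't be 14.
Determined: t4=4, t7=14. The other variables each still have more than one consistent value. That makes 2.

2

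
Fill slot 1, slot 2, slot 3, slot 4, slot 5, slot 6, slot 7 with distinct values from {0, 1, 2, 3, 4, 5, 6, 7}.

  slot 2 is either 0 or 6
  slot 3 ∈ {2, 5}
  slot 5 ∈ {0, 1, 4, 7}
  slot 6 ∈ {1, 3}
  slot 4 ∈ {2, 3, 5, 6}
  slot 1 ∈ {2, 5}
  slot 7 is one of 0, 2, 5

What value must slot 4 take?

slot 1 and slot 3 between them cover only {2, 5} — a naked pair. Remove those values from slot 4, slot 7.
slot 7's domain is down to {0}, so slot 7 = 0. Strike 0 from slot 2, slot 5.
slot 2 must be 6 (only option left). So slot 4 can't be 6.
So slot 4 = 3.

3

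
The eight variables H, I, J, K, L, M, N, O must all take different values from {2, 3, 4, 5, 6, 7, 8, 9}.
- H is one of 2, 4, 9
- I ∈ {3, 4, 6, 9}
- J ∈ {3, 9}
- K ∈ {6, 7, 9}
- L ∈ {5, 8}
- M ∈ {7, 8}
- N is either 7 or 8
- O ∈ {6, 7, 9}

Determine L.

The 8 variables together cover exactly {2, 3, 4, 5, 6, 7, 8, 9} — 8 values for 8 variables — and 2 appears only in H's list, so H = 2.
Among the 7 still-open variables, 4 fits only I (and all 7 values in {3, 4, 5, 6, 7, 8, 9} must be used), so I = 4.
Among the 6 still-open variables, 3 fits only J (and all 6 values in {3, 5, 6, 7, 8, 9} must be used), so J = 3.
Among the 5 still-open variables, 5 fits only L (and all 5 values in {5, 6, 7, 8, 9} must be used), so L = 5.

5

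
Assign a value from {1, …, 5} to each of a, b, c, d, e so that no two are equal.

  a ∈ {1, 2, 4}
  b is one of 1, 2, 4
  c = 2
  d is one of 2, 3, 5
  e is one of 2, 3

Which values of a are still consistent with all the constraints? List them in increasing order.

1, 4

c has just one choice, so c = 2. Eliminate 2 elsewhere: a, b, d, e.
e has just one choice, so e = 3. Remove 3 from d.
d's domain is down to {5}, so d = 5.
No further eliminations apply; a can still be any of 1, 4.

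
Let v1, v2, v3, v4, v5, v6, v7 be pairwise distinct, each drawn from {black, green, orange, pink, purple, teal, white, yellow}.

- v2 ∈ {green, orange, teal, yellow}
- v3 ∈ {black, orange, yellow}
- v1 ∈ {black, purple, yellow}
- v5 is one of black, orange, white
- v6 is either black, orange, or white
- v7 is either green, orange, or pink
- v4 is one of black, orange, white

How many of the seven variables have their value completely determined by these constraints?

The 3 variables v4, v5, v6 are confined to {black, orange, white}, which locks those values in; drop them from v1, v2, v3, v7.
v3 has just one choice, so v3 = yellow. Remove yellow from v1, v2.
v1 has just one choice, so v1 = purple.
Determined: v1=purple, v3=yellow. The other variables each still have more than one consistent value. That makes 2.

2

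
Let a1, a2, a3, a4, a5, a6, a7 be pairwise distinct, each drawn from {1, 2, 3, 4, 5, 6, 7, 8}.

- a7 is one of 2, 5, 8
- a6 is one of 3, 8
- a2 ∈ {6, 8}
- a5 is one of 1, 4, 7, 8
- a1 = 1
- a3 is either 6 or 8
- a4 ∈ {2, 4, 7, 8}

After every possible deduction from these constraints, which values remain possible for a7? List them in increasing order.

a1's domain is down to {1}, so a1 = 1. So a5 can't be 1.
The 2 variables a2 and a3 are confined to {6, 8}, which locks those values in; drop them from a4, a5, a6, a7.
a6 must be 3 (only option left).
No further eliminations apply; a7 can still be any of 2, 5.

2, 5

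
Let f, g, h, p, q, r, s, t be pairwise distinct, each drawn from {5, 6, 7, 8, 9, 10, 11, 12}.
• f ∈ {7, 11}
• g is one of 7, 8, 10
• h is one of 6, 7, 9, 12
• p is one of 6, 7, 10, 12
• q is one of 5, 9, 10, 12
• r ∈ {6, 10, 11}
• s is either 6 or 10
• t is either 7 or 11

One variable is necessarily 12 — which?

The 8 variables together cover exactly {5, 6, 7, 8, 9, 10, 11, 12} — 8 values for 8 variables — and 5 appears only in q's list, so q = 5.
Among the 7 still-open variables, 8 fits only g (and all 7 values in {6, 7, 8, 9, 10, 11, 12} must be used), so g = 8.
The 6 still-open variables together cover exactly {6, 7, 9, 10, 11, 12} — 6 values for 6 variables — and 9 appears only in h's list, so h = 9.
The 5 still-open variables together cover exactly {6, 7, 10, 11, 12} — 5 values for 5 variables — and 12 appears only in p's list, so p = 12.

p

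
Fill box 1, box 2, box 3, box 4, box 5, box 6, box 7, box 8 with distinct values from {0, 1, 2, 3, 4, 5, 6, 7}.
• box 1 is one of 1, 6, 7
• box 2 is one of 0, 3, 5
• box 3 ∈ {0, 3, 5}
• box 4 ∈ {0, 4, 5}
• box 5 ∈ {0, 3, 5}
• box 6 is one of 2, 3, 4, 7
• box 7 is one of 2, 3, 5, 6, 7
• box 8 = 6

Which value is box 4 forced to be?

box 8 has just one choice, so box 8 = 6. Strike 6 from box 1, box 7.
The 7 still-open variables together cover exactly {0, 1, 2, 3, 4, 5, 7} — 7 values for 7 variables — and 1 appears only in box 1's list, so box 1 = 1.
box 2, box 3, box 5 between them cover only {0, 3, 5} — a naked triple. Remove those values from box 4, box 6, box 7.
So box 4 = 4.

4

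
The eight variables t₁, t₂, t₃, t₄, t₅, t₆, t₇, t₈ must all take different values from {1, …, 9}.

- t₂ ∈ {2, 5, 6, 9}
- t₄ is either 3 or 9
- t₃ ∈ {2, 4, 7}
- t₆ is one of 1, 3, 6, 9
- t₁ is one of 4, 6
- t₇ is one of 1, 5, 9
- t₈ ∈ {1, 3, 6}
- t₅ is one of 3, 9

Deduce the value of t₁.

4

Among the 8 variables, 7 fits only t₃ (and all 8 values in {1, 2, 3, 4, 5, 6, 7, 9} must be used), so t₃ = 7.
Among the 7 still-open variables, 2 fits only t₂ (and all 7 values in {1, 2, 3, 4, 5, 6, 9} must be used), so t₂ = 2.
The 6 still-open variables together cover exactly {1, 3, 4, 5, 6, 9} — 6 values for 6 variables — and 4 appears only in t₁'s list, so t₁ = 4.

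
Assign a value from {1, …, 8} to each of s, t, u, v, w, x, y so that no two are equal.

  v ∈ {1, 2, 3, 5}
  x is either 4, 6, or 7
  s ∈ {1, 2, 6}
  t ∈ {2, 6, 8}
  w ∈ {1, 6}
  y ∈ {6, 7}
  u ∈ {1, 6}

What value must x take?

u and w between them cover only {1, 6} — a naked pair. Remove those values from s, t, v, x, y.
s must be 2 (only option left). Eliminate 2 elsewhere: t, v.
t's domain is down to {8}, so t = 8.
y has just one choice, so y = 7. Eliminate 7 elsewhere: x.
So x = 4.

4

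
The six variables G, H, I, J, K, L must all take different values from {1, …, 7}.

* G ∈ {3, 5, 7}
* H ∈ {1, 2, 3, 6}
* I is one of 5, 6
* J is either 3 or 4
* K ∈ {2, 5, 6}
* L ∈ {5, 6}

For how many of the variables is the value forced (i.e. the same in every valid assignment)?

I and L share exactly the 2 values {5, 6}; by pigeonhole those values go to them, so strike 5, 6 from G, H, K.
That leaves K = 2. Strike 2 from H.
Determined: K=2. The other variables each still have more than one consistent value. That makes 1.

1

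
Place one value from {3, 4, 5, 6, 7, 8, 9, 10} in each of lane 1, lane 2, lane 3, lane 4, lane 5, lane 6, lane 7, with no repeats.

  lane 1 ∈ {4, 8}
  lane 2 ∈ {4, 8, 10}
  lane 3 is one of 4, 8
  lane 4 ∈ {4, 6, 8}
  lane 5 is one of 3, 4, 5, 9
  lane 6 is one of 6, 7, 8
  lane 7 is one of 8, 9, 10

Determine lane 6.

lane 1 and lane 3 share exactly the 2 values {4, 8}; by pigeonhole those values go to them, so strike 4, 8 from lane 2, lane 4, lane 5, lane 6, lane 7.
lane 2 must be 10 (only option left). Strike 10 from lane 7.
lane 4 must be 6 (only option left). So lane 6 can't be 6.
So lane 6 = 7.

7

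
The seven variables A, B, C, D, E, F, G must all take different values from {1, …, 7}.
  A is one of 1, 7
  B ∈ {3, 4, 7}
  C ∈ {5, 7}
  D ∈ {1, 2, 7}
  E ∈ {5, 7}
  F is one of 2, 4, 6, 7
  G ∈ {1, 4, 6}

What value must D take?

2

The 7 variables together cover exactly {1, 2, 3, 4, 5, 6, 7} — 7 values for 7 variables — and 3 appears only in B's list, so B = 3.
C and E share exactly the 2 values {5, 7}; by pigeonhole those values go to them, so strike 5, 7 from A, D, F.
A's domain is down to {1}, so A = 1. Strike 1 from D, G.
So D = 2.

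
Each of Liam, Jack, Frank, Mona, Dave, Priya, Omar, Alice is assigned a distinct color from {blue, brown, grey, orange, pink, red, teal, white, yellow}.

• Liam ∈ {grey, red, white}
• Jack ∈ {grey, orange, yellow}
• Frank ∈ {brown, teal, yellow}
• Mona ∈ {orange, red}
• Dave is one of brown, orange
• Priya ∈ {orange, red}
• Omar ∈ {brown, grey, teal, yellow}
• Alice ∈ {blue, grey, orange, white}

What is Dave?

Among the 8 variables, blue fits only Alice (and all 8 values in {blue, brown, grey, orange, red, teal, white, yellow} must be used), so Alice = blue.
Among the 7 still-open variables, white fits only Liam (and all 7 values in {brown, grey, orange, red, teal, white, yellow} must be used), so Liam = white.
Mona and Priya share exactly the 2 values {orange, red}; by pigeonhole those values go to them, so strike orange, red from Jack, Dave.
So Dave = brown.

brown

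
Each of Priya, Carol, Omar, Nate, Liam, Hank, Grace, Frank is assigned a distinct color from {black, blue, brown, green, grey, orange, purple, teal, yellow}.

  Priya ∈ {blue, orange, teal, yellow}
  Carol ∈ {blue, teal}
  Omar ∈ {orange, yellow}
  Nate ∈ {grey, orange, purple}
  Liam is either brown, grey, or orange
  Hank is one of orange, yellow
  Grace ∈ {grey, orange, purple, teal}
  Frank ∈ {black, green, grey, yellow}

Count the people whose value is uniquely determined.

The 2 variables Omar and Hank are confined to {orange, yellow}, which locks those values in; drop them from Priya, Nate, Liam, Grace, Frank.
Priya and Carol share exactly the 2 values {blue, teal}; by pigeonhole those values go to them, so strike blue, teal from Grace.
Nate and Grace share exactly the 2 values {grey, purple}; by pigeonhole those values go to them, so strike grey, purple from Liam, Frank.
That leaves Liam = brown.
Determined: Liam=brown. The other people each still have more than one consistent value. That makes 1.

1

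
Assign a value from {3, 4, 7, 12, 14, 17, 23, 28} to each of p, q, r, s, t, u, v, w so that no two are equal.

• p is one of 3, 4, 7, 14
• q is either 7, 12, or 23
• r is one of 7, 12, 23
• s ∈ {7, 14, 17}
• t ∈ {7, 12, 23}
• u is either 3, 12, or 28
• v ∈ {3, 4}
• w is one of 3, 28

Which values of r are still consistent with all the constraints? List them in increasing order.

Among the 8 variables, 17 fits only s (and all 8 values in {3, 4, 7, 12, 14, 17, 23, 28} must be used), so s = 17.
The 7 still-open variables draw from only 7 values {3, 4, 7, 12, 14, 23, 28}, so each is used; only p can be 14, hence p = 14.
Among the 6 still-open variables, 4 fits only v (and all 6 values in {3, 4, 7, 12, 23, 28} must be used), so v = 4.
q, r, t between them cover only {7, 12, 23} — a naked triple. Remove those values from u.
No further eliminations apply; r can still be any of 7, 12, 23.

7, 12, 23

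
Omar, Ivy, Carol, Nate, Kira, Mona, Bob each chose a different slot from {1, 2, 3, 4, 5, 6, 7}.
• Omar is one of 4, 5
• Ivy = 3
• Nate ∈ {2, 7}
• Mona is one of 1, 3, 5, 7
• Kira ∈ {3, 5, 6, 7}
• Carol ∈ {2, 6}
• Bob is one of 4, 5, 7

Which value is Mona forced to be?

Ivy's domain is down to {3}, so Ivy = 3. Remove 3 from Kira, Mona.
Among the 6 still-open variables, 1 fits only Mona (and all 6 values in {1, 2, 4, 5, 6, 7} must be used), so Mona = 1.

1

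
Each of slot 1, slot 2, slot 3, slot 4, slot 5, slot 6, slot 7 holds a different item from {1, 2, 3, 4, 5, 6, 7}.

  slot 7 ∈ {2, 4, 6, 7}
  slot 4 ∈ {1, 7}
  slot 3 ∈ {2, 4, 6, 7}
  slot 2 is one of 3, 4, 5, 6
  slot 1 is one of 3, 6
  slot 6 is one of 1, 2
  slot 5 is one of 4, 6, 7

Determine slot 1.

The 7 variables together cover exactly {1, 2, 3, 4, 5, 6, 7} — 7 values for 7 variables — and 5 appears only in slot 2's list, so slot 2 = 5.
The 6 still-open variables together cover exactly {1, 2, 3, 4, 6, 7} — 6 values for 6 variables — and 3 appears only in slot 1's list, so slot 1 = 3.

3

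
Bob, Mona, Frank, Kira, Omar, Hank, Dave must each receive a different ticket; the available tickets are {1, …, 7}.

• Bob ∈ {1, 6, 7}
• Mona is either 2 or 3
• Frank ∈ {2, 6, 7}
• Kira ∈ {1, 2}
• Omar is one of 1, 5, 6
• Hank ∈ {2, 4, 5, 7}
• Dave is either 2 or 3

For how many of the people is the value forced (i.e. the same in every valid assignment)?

Among the 7 variables, 4 fits only Hank (and all 7 values in {1, 2, 3, 4, 5, 6, 7} must be used), so Hank = 4.
Among the 6 still-open variables, 5 fits only Omar (and all 6 values in {1, 2, 3, 5, 6, 7} must be used), so Omar = 5.
The 2 variables Mona and Dave are confined to {2, 3}, which locks those values in; drop them from Frank, Kira.
Kira must be 1 (only option left). Strike 1 from Bob.
Determined: Kira=1, Omar=5, Hank=4. The other people each still have more than one consistent value. That makes 3.

3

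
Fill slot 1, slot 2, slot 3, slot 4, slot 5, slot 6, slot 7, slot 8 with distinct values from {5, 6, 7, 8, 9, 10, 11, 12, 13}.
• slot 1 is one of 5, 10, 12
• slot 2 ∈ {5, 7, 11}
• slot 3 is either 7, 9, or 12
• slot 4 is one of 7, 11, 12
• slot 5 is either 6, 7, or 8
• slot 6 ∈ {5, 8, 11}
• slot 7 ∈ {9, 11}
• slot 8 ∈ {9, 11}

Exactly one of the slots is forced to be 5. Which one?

slot 2

Among the 8 variables, 6 fits only slot 5 (and all 8 values in {5, 6, 7, 8, 9, 10, 11, 12} must be used), so slot 5 = 6.
The 7 still-open variables together cover exactly {5, 7, 8, 9, 10, 11, 12} — 7 values for 7 variables — and 8 appears only in slot 6's list, so slot 6 = 8.
The 6 still-open variables draw from only 6 values {5, 7, 9, 10, 11, 12}, so each is used; only slot 1 can be 10, hence slot 1 = 10.
The 5 still-open variables draw from only 5 values {5, 7, 9, 11, 12}, so each is used; only slot 2 can be 5, hence slot 2 = 5.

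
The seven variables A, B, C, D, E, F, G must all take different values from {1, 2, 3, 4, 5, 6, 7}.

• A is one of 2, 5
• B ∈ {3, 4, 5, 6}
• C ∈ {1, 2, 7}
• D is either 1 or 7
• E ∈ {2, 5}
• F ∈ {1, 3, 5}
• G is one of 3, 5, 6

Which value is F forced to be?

3

Among the 7 variables, 4 fits only B (and all 7 values in {1, 2, 3, 4, 5, 6, 7} must be used), so B = 4.
Among the 6 still-open variables, 6 fits only G (and all 6 values in {1, 2, 3, 5, 6, 7} must be used), so G = 6.
Among the 5 still-open variables, 3 fits only F (and all 5 values in {1, 2, 3, 5, 7} must be used), so F = 3.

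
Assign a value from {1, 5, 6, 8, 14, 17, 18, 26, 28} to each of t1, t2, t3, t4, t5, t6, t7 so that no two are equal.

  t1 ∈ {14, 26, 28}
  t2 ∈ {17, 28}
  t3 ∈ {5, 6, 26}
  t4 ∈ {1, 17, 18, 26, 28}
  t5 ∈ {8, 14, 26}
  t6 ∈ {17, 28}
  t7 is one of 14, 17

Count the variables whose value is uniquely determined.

3

t2 and t6 share exactly the 2 values {17, 28}; by pigeonhole those values go to them, so strike 17, 28 from t1, t4, t7.
t7 has just one choice, so t7 = 14. Strike 14 from t1, t5.
t1 must be 26 (only option left). So t3, t4, t5 can't be 26.
t5's domain is down to {8}, so t5 = 8.
Determined: t1=26, t5=8, t7=14. The other variables each still have more than one consistent value. That makes 3.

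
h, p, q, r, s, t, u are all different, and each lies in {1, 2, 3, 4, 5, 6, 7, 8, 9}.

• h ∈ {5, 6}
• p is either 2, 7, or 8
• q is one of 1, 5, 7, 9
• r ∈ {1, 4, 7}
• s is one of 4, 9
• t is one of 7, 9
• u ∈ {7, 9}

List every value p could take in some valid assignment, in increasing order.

The 2 variables t and u are confined to {7, 9}, which locks those values in; drop them from p, q, r, s.
s's domain is down to {4}, so s = 4. Eliminate 4 elsewhere: r.
That leaves r = 1. So q can't be 1.
q has just one choice, so q = 5. Eliminate 5 elsewhere: h.
h has just one choice, so h = 6.
No further eliminations apply; p can still be any of 2, 8.

2, 8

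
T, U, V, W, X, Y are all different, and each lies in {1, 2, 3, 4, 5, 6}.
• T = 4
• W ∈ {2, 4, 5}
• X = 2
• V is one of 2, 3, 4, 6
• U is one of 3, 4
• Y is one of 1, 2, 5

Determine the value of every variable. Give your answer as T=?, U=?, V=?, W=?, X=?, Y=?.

T must be 4 (only option left). Eliminate 4 elsewhere: U, V, W.
U's domain is down to {3}, so U = 3. So V can't be 3.
X has just one choice, so X = 2. Remove 2 from V, W, Y.
That leaves V = 6.
W must be 5 (only option left). Eliminate 5 elsewhere: Y.
Y must be 1 (only option left).

T=4, U=3, V=6, W=5, X=2, Y=1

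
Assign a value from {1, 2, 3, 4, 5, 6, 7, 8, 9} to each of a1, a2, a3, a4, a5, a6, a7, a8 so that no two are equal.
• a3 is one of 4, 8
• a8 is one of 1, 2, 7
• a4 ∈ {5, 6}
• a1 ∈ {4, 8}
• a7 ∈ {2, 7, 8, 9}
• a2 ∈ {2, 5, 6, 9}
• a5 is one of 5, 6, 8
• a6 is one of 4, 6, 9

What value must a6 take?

The 8 variables draw from only 8 values {1, 2, 4, 5, 6, 7, 8, 9}, so each is used; only a8 can be 1, hence a8 = 1.
The 7 still-open variables together cover exactly {2, 4, 5, 6, 7, 8, 9} — 7 values for 7 variables — and 7 appears only in a7's list, so a7 = 7.
The 6 still-open variables draw from only 6 values {2, 4, 5, 6, 8, 9}, so each is used; only a2 can be 2, hence a2 = 2.
Among the 5 still-open variables, 9 fits only a6 (and all 5 values in {4, 5, 6, 8, 9} must be used), so a6 = 9.

9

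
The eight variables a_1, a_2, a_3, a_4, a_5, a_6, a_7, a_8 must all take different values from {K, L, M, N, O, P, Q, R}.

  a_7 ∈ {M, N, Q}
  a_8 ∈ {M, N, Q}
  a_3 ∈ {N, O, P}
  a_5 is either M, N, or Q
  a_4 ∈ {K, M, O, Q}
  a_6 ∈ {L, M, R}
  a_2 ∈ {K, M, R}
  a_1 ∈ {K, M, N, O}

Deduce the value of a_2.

R

Among the 8 variables, L fits only a_6 (and all 8 values in {K, L, M, N, O, P, Q, R} must be used), so a_6 = L.
The 7 still-open variables draw from only 7 values {K, M, N, O, P, Q, R}, so each is used; only a_3 can be P, hence a_3 = P.
The 6 still-open variables together cover exactly {K, M, N, O, Q, R} — 6 values for 6 variables — and R appears only in a_2's list, so a_2 = R.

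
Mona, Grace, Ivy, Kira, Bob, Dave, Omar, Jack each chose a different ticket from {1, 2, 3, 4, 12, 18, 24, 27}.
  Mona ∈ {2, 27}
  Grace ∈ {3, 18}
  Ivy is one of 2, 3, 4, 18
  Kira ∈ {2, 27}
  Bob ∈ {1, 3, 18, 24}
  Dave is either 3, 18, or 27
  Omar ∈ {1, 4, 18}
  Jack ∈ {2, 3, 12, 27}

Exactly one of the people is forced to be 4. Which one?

Among the 8 variables, 12 fits only Jack (and all 8 values in {1, 2, 3, 4, 12, 18, 24, 27} must be used), so Jack = 12.
The 7 still-open variables together cover exactly {1, 2, 3, 4, 18, 24, 27} — 7 values for 7 variables — and 24 appears only in Bob's list, so Bob = 24.
The 6 still-open variables together cover exactly {1, 2, 3, 4, 18, 27} — 6 values for 6 variables — and 1 appears only in Omar's list, so Omar = 1.
The 5 still-open variables draw from only 5 values {2, 3, 4, 18, 27}, so each is used; only Ivy can be 4, hence Ivy = 4.

Ivy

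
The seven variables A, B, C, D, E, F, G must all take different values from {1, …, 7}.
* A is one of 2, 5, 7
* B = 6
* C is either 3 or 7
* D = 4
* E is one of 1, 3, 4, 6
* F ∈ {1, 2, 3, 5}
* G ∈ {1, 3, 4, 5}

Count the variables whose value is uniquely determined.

B's domain is down to {6}, so B = 6. So E can't be 6.
D has just one choice, so D = 4. Strike 4 from E, G.
Determined: B=6, D=4. The other variables each still have more than one consistent value. That makes 2.

2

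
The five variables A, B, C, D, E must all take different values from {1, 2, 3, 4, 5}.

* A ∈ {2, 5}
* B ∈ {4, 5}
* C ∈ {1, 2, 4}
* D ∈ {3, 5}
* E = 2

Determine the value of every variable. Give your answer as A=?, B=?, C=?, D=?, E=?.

A=5, B=4, C=1, D=3, E=2

E's domain is down to {2}, so E = 2. Eliminate 2 elsewhere: A, C.
A must be 5 (only option left). Strike 5 from B, D.
B must be 4 (only option left). Remove 4 from C.
That leaves C = 1.
D has just one choice, so D = 3.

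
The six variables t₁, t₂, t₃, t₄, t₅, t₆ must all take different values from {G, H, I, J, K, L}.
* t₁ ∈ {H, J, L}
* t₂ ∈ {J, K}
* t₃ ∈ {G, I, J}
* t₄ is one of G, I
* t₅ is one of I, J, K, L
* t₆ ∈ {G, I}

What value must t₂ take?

K

The 6 variables draw from only 6 values {G, H, I, J, K, L}, so each is used; only t₁ can be H, hence t₁ = H.
The 5 still-open variables draw from only 5 values {G, I, J, K, L}, so each is used; only t₅ can be L, hence t₅ = L.
Among the 4 still-open variables, K fits only t₂ (and all 4 values in {G, I, J, K} must be used), so t₂ = K.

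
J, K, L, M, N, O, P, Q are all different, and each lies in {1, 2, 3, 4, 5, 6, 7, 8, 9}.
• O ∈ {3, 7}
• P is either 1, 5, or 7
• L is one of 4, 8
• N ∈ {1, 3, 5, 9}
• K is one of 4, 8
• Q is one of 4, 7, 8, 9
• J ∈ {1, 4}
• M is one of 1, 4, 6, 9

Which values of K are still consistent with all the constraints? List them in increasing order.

The 8 variables draw from only 8 values {1, 3, 4, 5, 6, 7, 8, 9}, so each is used; only M can be 6, hence M = 6.
K and L between them cover only {4, 8} — a naked pair. Remove those values from J, Q.
J must be 1 (only option left). So N, P can't be 1.
No further eliminations apply; K can still be any of 4, 8.

4, 8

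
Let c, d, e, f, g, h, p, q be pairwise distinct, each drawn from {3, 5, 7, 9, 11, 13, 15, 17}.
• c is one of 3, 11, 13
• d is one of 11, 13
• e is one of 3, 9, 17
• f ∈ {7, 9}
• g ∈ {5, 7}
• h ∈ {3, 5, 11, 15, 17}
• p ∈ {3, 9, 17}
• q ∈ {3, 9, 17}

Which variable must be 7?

f

The 8 variables draw from only 8 values {3, 5, 7, 9, 11, 13, 15, 17}, so each is used; only h can be 15, hence h = 15.
Among the 7 still-open variables, 5 fits only g (and all 7 values in {3, 5, 7, 9, 11, 13, 17} must be used), so g = 5.
Among the 6 still-open variables, 7 fits only f (and all 6 values in {3, 7, 9, 11, 13, 17} must be used), so f = 7.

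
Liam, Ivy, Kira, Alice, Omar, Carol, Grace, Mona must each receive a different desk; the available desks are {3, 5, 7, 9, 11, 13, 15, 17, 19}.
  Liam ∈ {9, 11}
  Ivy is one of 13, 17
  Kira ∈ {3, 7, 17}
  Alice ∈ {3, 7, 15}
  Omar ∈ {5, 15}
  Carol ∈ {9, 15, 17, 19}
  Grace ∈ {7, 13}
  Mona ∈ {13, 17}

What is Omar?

5

Ivy and Mona between them cover only {13, 17} — a naked pair. Remove those values from Kira, Carol, Grace.
Grace must be 7 (only option left). Eliminate 7 elsewhere: Kira, Alice.
Kira has just one choice, so Kira = 3. Strike 3 from Alice.
Alice's domain is down to {15}, so Alice = 15. So Omar, Carol can't be 15.
So Omar = 5.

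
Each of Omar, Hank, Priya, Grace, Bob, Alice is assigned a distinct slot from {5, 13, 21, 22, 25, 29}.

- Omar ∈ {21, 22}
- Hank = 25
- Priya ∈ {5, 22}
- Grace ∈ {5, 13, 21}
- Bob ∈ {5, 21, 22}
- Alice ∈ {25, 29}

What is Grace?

13

Hank has just one choice, so Hank = 25. Remove 25 from Alice.
That leaves Alice = 29.
The 4 still-open variables together cover exactly {5, 13, 21, 22} — 4 values for 4 variables — and 13 appears only in Grace's list, so Grace = 13.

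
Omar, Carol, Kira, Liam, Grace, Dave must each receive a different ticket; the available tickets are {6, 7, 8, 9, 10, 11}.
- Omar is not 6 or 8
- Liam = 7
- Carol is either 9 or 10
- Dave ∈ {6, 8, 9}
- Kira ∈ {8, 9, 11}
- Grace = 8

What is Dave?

6

Liam has just one choice, so Liam = 7. So Omar can't be 7.
Grace has just one choice, so Grace = 8. Remove 8 from Kira, Dave.
The 4 still-open variables together cover exactly {6, 9, 10, 11} — 4 values for 4 variables — and 6 appears only in Dave's list, so Dave = 6.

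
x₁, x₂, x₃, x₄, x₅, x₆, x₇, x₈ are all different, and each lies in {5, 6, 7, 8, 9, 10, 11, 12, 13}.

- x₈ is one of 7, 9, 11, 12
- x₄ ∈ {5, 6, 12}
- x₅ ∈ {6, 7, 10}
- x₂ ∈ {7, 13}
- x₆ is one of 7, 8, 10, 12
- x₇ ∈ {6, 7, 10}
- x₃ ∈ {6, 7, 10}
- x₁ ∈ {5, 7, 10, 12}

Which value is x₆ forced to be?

8

The 3 variables x₃, x₅, x₇ are confined to {6, 7, 10}, which locks those values in; drop them from x₁, x₂, x₄, x₆, x₈.
That leaves x₂ = 13.
The 2 variables x₁ and x₄ are confined to {5, 12}, which locks those values in; drop them from x₆, x₈.
So x₆ = 8.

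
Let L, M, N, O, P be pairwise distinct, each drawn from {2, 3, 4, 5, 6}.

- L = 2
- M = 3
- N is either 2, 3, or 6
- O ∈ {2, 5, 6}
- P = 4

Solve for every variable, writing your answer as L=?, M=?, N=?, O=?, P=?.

L has just one choice, so L = 2. Remove 2 from N, O.
M has just one choice, so M = 3. Strike 3 from N.
N has just one choice, so N = 6. Eliminate 6 elsewhere: O.
O has just one choice, so O = 5.
P has just one choice, so P = 4.

L=2, M=3, N=6, O=5, P=4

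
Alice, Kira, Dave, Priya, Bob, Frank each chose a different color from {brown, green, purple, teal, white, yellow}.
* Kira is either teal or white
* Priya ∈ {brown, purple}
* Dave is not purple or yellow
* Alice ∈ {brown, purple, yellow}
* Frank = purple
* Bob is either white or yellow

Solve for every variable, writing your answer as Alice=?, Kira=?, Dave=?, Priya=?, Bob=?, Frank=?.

Frank has just one choice, so Frank = purple. Strike purple from Alice, Priya.
Priya's domain is down to {brown}, so Priya = brown. Eliminate brown elsewhere: Alice, Dave.
That leaves Alice = yellow. So Bob can't be yellow.
Bob's domain is down to {white}, so Bob = white. Eliminate white elsewhere: Kira, Dave.
That leaves Kira = teal. So Dave can't be teal.
Dave must be green (only option left).

Alice=yellow, Kira=teal, Dave=green, Priya=brown, Bob=white, Frank=purple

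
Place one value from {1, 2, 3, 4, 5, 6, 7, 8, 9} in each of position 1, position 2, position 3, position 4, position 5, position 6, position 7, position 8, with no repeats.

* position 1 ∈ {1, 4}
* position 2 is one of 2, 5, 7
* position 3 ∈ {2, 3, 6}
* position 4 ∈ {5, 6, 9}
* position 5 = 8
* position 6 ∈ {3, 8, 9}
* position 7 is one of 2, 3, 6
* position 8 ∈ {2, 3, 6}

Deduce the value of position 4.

5

position 5 must be 8 (only option left). Eliminate 8 elsewhere: position 6.
The 3 variables position 3, position 7, position 8 are confined to {2, 3, 6}, which locks those values in; drop them from position 2, position 4, position 6.
position 6 has just one choice, so position 6 = 9. Eliminate 9 elsewhere: position 4.
So position 4 = 5.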